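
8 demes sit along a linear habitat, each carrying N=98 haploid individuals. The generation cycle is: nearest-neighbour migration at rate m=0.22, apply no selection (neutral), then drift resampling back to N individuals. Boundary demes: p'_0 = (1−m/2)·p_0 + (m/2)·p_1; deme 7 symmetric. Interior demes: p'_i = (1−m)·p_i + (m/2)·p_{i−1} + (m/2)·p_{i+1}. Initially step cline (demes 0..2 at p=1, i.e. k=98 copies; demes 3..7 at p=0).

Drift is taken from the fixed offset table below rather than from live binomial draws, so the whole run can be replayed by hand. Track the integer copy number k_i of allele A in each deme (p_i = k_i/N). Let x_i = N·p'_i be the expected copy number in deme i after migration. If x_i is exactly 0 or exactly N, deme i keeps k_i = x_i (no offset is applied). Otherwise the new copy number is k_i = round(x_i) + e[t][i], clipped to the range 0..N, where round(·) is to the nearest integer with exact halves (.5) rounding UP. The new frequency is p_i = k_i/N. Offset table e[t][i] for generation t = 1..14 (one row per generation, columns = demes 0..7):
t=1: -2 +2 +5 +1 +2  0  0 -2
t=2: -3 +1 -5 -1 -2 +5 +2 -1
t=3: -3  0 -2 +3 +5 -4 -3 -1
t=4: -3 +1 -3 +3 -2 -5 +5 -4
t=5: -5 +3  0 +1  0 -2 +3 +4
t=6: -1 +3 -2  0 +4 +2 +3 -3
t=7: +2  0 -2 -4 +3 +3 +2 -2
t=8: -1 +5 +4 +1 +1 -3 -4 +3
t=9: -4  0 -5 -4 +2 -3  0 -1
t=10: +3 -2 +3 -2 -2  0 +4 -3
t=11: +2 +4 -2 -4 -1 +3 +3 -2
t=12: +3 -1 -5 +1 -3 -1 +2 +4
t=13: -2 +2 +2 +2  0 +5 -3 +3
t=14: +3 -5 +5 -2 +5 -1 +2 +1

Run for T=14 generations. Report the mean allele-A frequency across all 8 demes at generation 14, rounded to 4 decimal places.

0.4056

t=0: k=[98 98 98 0 0 0 0 0]
t=1: x=[98.0000 98.0000 87.2200 10.7800 0.0000 0.0000 0.0000 0.0000] k=[98 98 92 12 0 0 0 0]
t=2: x=[98.0000 97.3400 83.8600 19.4800 1.3200 0.0000 0.0000 0.0000] k=[98 98 79 18 0 0 0 0]
t=3: x=[98.0000 95.9100 74.3800 22.7300 1.9800 0.0000 0.0000 0.0000] k=[98 96 72 26 7 0 0 0]
t=4: x=[97.7800 93.5800 69.5800 28.9700 8.3200 0.7700 0.0000 0.0000] k=[95 95 67 32 6 0 0 0]
t=5: x=[95.0000 91.9200 66.2300 32.9900 8.2000 0.6600 0.0000 0.0000] k=[90 95 66 34 8 0 0 0]
t=6: x=[90.5500 91.2600 65.6700 34.6600 9.9800 0.8800 0.0000 0.0000] k=[90 94 64 35 14 3 0 0]
t=7: x=[90.4400 90.2600 64.1100 35.8800 15.1000 3.8800 0.3300 0.0000] k=[92 90 62 32 18 7 2 0]
t=8: x=[91.7800 87.1400 61.7800 33.7600 18.3300 7.6600 2.3300 0.2200] k=[91 92 66 35 19 5 0 3]
t=9: x=[91.1100 89.0300 65.4500 36.6500 19.2200 5.9900 0.8800 2.6700] k=[87 89 60 33 21 3 1 2]
t=10: x=[87.2200 85.5900 60.2200 34.6500 20.3400 4.7600 1.3300 1.8900] k=[90 84 63 33 18 5 5 0]
t=11: x=[89.3400 82.3500 62.0100 34.6500 18.2200 6.4300 4.4500 0.5500] k=[91 86 60 31 17 9 7 0]
t=12: x=[90.4500 83.6900 59.6700 32.6500 17.6600 9.6600 6.4500 0.7700] k=[93 83 55 34 15 9 8 5]
t=13: x=[91.9000 81.0200 55.7700 34.2200 16.4300 9.5500 7.7800 5.3300] k=[90 83 58 36 16 15 5 8]
t=14: x=[89.2300 81.0200 58.3300 36.2200 18.0900 14.0100 6.4300 7.6700] k=[92 76 63 34 23 13 8 9]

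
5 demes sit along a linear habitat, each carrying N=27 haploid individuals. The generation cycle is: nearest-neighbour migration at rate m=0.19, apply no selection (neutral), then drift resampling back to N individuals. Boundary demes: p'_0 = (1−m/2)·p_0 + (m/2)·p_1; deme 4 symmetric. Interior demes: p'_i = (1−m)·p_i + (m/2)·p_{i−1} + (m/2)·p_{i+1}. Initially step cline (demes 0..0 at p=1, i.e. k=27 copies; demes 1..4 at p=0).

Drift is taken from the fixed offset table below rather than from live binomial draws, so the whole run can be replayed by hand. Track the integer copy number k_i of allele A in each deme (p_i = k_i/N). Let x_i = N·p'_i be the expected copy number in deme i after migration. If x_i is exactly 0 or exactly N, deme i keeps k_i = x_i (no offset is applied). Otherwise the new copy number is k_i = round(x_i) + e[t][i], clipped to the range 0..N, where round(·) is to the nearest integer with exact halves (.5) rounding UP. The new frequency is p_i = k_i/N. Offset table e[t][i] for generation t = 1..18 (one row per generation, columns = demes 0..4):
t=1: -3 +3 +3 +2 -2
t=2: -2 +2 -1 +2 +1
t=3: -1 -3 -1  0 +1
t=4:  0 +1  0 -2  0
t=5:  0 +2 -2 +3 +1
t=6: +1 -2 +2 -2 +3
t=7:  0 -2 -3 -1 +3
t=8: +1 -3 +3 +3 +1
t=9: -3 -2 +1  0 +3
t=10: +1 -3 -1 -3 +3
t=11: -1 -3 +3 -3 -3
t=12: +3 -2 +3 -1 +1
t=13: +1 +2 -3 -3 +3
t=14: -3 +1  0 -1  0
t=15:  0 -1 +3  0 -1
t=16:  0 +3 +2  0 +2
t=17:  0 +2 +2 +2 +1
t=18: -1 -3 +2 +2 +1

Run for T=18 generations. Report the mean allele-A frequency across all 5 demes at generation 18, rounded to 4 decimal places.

t=0: k=[27 0 0 0 0]
t=1: x=[24.4350 2.5650 0.0000 0.0000 0.0000] k=[21 6 0 0 0]
t=2: x=[19.5750 6.8550 0.5700 0.0000 0.0000] k=[18 9 0 0 0]
t=3: x=[17.1450 9.0000 0.8550 0.0000 0.0000] k=[16 6 0 0 0]
t=4: x=[15.0500 6.3800 0.5700 0.0000 0.0000] k=[15 7 1 0 0]
t=5: x=[14.2400 7.1900 1.4750 0.0950 0.0000] k=[14 9 0 3 0]
t=6: x=[13.5250 8.6200 1.1400 2.4300 0.2850] k=[15 7 3 0 3]
t=7: x=[14.2400 7.3800 3.0950 0.5700 2.7150] k=[14 5 0 0 6]
t=8: x=[13.1450 5.3800 0.4750 0.5700 5.4300] k=[14 2 3 4 6]
t=9: x=[12.8600 3.2350 3.0000 4.0950 5.8100] k=[10 1 4 4 9]
t=10: x=[9.1450 2.1400 3.7150 4.4750 8.5250] k=[10 0 3 1 12]
t=11: x=[9.0500 1.2350 2.5250 2.2350 10.9550] k=[8 0 6 0 8]
t=12: x=[7.2400 1.3300 4.8600 1.3300 7.2400] k=[10 0 8 0 8]
t=13: x=[9.0500 1.7100 6.4800 1.5200 7.2400] k=[10 4 3 0 10]
t=14: x=[9.4300 4.4750 2.8100 1.2350 9.0500] k=[6 5 3 0 9]
t=15: x=[5.9050 4.9050 2.9050 1.1400 8.1450] k=[6 4 6 1 7]
t=16: x=[5.8100 4.3800 5.3350 2.0450 6.4300] k=[6 7 7 2 8]
t=17: x=[6.0950 6.9050 6.5250 3.0450 7.4300] k=[6 9 9 5 8]
t=18: x=[6.2850 8.7150 8.6200 5.6650 7.7150] k=[5 6 11 8 9]

0.2889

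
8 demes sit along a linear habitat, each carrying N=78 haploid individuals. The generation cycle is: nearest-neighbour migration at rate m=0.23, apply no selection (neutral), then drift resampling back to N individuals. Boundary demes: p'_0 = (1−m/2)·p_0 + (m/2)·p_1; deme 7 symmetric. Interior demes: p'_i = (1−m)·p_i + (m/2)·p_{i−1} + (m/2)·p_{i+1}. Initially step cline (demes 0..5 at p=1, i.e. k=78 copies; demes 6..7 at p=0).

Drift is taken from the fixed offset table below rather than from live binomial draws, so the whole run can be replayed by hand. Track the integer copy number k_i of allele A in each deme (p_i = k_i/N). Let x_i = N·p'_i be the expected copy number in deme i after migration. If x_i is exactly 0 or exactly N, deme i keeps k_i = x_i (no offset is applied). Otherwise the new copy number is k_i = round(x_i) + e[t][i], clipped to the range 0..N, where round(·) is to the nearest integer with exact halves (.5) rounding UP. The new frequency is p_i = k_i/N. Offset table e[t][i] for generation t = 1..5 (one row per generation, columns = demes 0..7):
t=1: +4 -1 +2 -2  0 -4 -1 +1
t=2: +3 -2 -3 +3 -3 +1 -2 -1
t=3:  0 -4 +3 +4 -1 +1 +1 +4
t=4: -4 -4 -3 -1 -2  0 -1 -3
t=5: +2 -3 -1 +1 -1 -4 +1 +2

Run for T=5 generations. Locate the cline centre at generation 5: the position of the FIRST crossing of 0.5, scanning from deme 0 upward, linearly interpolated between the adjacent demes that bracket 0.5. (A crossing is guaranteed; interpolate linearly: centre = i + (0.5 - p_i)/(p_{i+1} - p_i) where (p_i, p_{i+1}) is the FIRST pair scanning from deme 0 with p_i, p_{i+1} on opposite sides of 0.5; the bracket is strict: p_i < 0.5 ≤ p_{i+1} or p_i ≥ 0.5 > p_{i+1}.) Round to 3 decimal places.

t=0: k=[78 78 78 78 78 78 0 0]
t=1: x=[78.0000 78.0000 78.0000 78.0000 78.0000 69.0300 8.9700 0.0000] k=[78 78 78 78 78 65 8 0]
t=2: x=[78.0000 78.0000 78.0000 78.0000 76.5050 59.9400 13.6350 0.9200] k=[78 78 78 78 74 61 12 0]
t=3: x=[78.0000 78.0000 78.0000 77.5400 72.9650 56.8600 16.2550 1.3800] k=[78 78 78 78 72 58 17 5]
t=4: x=[78.0000 78.0000 78.0000 77.3100 71.0800 54.8950 20.3350 6.3800] k=[78 78 78 76 69 55 19 3]
t=5: x=[78.0000 78.0000 77.7700 75.4250 68.1950 52.4700 21.3000 4.8400] k=[78 78 77 76 67 48 22 7]

5.346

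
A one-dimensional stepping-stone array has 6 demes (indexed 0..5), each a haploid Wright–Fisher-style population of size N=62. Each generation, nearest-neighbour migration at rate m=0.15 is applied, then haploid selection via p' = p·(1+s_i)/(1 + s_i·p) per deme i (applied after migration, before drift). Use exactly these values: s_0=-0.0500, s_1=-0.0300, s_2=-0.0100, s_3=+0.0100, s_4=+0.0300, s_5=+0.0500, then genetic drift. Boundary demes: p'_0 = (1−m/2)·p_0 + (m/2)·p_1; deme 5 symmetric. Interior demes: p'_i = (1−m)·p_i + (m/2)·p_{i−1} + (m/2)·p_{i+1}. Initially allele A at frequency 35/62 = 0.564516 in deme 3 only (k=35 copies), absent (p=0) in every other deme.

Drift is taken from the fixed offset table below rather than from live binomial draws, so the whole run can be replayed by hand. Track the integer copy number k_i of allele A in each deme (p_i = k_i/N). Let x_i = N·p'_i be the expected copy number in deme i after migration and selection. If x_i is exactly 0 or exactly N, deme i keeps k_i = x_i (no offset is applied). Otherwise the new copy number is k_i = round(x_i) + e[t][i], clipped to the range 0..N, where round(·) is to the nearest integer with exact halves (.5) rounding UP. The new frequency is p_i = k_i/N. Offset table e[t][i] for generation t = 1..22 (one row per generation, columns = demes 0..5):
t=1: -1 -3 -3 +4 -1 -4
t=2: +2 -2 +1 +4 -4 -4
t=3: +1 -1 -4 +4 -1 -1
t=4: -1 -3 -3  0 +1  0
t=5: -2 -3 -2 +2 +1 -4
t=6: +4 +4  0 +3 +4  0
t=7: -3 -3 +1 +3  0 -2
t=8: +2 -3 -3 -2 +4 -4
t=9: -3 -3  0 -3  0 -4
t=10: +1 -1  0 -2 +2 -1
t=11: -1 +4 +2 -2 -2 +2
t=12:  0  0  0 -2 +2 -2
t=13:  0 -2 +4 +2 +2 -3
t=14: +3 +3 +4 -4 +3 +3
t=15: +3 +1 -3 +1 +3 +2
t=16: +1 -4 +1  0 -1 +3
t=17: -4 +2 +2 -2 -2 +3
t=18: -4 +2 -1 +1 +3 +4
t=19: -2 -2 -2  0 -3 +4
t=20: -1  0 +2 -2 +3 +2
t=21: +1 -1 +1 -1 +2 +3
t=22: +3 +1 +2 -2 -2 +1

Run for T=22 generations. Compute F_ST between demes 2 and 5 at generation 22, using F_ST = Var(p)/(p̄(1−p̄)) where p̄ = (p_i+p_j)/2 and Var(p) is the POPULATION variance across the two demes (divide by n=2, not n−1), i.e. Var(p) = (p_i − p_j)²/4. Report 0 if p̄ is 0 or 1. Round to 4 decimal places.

0.1036

t=0: k=[0 0 0 35 0 0]
t=1: x=[0.0000 0.0000 2.5999 29.9040 2.7003 0.0000] k=[0 0 0 34 2 0]
t=2: x=[0.0000 0.0000 2.5255 29.2037 4.3685 0.1575] k=[0 0 4 33 0 0]
t=3: x=[0.0000 0.2910 5.8218 28.5032 2.5462 0.0000] k=[0 0 2 33 2 0]
t=4: x=[0.0000 0.1455 4.1360 28.5032 4.2916 0.1575] k=[0 0 1 29 5 0]
t=5: x=[0.0000 0.0728 2.9962 25.2488 6.5972 0.3936] k=[0 0 1 27 8 0]
t=6: x=[0.0000 0.0728 2.8476 23.7707 9.0511 0.6297] k=[0 4 3 27 13 1]
t=7: x=[0.2851 3.5224 4.8300 24.2969 13.4589 1.9919] k=[0 1 6 27 13 0]
t=8: x=[0.0713 1.2618 7.1363 24.5223 13.3826 1.0229] k=[2 0 4 23 17 0]
t=9: x=[1.7601 0.4366 5.0779 21.2638 16.5309 1.3374] k=[0 0 5 18 17 0]
t=10: x=[0.0000 0.3638 5.5490 17.0728 16.1505 1.3374] k=[0 0 6 15 18 0]
t=11: x=[0.0000 0.4366 6.1689 14.6611 16.7844 1.4160] k=[0 4 8 13 15 3]
t=12: x=[0.2851 3.8875 8.0047 12.8762 14.2722 4.0822] k=[0 4 8 11 16 2]
t=13: x=[0.2851 3.8875 7.8558 11.2413 14.9071 3.1946] k=[0 2 12 13 17 0]
t=14: x=[0.1425 2.5252 11.2323 13.3288 15.7700 1.3374] k=[3 6 15 9 19 4]
t=15: x=[3.0717 6.2761 13.7671 10.2851 17.4938 5.3591] k=[6 7 11 11 20 7]
t=16: x=[5.7997 7.0328 10.6113 11.7696 18.7342 8.3202] k=[7 3 12 12 18 11]
t=17: x=[6.3996 3.8632 11.2323 12.5493 17.3925 11.9898] k=[2 6 13 11 15 15]
t=18: x=[2.1891 6.0565 12.2261 11.5432 15.0341 15.5618] k=[0 8 11 13 18 20]
t=19: x=[0.5703 7.4236 10.8348 13.3288 18.1521 20.5141] k=[0 5 9 13 15 25]
t=20: x=[0.3564 4.7887 8.9230 12.9517 15.9476 24.9741] k=[0 5 11 11 19 27]
t=21: x=[0.3564 4.9349 10.4623 11.6941 19.3917 27.1421] k=[1 4 11 11 21 30]
t=22: x=[1.1649 4.1797 10.3878 11.8451 21.3367 30.0799] k=[4 5 12 10 19 31]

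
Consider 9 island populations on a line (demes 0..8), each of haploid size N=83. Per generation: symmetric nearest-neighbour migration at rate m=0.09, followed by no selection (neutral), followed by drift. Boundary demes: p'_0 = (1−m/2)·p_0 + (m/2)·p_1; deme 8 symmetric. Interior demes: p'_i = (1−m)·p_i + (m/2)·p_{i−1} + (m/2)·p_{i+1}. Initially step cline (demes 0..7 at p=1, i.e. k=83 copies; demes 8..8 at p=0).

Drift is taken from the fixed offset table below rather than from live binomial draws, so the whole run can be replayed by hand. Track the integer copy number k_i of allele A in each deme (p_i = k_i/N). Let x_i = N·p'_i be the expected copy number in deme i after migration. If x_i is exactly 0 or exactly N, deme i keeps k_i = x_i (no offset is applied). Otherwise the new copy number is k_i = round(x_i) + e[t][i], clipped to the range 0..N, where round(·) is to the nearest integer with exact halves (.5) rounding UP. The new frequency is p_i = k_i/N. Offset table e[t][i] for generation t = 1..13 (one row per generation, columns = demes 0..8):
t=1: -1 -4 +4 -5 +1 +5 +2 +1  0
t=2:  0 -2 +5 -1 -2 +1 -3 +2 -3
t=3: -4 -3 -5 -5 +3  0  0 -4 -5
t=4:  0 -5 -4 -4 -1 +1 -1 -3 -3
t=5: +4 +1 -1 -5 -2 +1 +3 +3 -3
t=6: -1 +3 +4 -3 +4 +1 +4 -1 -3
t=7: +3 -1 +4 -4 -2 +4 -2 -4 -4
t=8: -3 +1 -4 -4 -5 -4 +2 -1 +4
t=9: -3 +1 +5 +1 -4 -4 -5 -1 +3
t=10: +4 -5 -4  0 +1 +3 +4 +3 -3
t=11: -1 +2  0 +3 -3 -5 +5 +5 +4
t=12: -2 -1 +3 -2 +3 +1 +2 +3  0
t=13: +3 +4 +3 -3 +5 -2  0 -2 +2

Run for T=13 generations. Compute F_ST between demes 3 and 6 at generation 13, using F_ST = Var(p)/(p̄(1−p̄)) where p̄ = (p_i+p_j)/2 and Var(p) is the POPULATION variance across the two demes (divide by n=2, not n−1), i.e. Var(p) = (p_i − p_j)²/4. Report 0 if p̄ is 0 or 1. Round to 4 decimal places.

0.0167

t=0: k=[83 83 83 83 83 83 83 83 0]
t=1: x=[83.0000 83.0000 83.0000 83.0000 83.0000 83.0000 83.0000 79.2650 3.7350] k=[83 83 83 83 83 83 83 80 4]
t=2: x=[83.0000 83.0000 83.0000 83.0000 83.0000 83.0000 82.8650 76.7150 7.4200] k=[83 83 83 83 83 83 80 79 4]
t=3: x=[83.0000 83.0000 83.0000 83.0000 83.0000 82.8650 80.0900 75.6700 7.3750] k=[83 83 83 83 83 83 80 72 2]
t=4: x=[83.0000 83.0000 83.0000 83.0000 83.0000 82.8650 79.7750 69.2100 5.1500] k=[83 83 83 83 83 83 79 66 2]
t=5: x=[83.0000 83.0000 83.0000 83.0000 83.0000 82.8200 78.5950 63.7050 4.8800] k=[83 83 83 83 83 83 82 67 2]
t=6: x=[83.0000 83.0000 83.0000 83.0000 83.0000 82.9550 81.3700 64.7500 4.9250] k=[83 83 83 83 83 83 83 64 2]
t=7: x=[83.0000 83.0000 83.0000 83.0000 83.0000 83.0000 82.1450 62.0650 4.7900] k=[83 83 83 83 83 83 80 58 1]
t=8: x=[83.0000 83.0000 83.0000 83.0000 83.0000 82.8650 79.1450 56.4250 3.5650] k=[83 83 83 83 83 79 81 55 8]
t=9: x=[83.0000 83.0000 83.0000 83.0000 82.8200 79.2700 79.7400 54.0550 10.1150] k=[83 83 83 83 79 75 75 53 13]
t=10: x=[83.0000 83.0000 83.0000 82.8200 79.0000 75.1800 74.0100 52.1900 14.8000] k=[83 83 83 83 80 78 78 55 12]
t=11: x=[83.0000 83.0000 83.0000 82.8650 80.0450 78.0900 76.9650 54.1000 13.9350] k=[83 83 83 83 77 73 82 59 18]
t=12: x=[83.0000 83.0000 83.0000 82.7300 77.0900 73.5850 80.5600 58.1900 19.8450] k=[83 83 83 81 80 75 83 61 20]
t=13: x=[83.0000 83.0000 82.9100 81.0450 79.8200 75.5850 81.6500 60.1450 21.8450] k=[83 83 83 78 83 74 82 58 24]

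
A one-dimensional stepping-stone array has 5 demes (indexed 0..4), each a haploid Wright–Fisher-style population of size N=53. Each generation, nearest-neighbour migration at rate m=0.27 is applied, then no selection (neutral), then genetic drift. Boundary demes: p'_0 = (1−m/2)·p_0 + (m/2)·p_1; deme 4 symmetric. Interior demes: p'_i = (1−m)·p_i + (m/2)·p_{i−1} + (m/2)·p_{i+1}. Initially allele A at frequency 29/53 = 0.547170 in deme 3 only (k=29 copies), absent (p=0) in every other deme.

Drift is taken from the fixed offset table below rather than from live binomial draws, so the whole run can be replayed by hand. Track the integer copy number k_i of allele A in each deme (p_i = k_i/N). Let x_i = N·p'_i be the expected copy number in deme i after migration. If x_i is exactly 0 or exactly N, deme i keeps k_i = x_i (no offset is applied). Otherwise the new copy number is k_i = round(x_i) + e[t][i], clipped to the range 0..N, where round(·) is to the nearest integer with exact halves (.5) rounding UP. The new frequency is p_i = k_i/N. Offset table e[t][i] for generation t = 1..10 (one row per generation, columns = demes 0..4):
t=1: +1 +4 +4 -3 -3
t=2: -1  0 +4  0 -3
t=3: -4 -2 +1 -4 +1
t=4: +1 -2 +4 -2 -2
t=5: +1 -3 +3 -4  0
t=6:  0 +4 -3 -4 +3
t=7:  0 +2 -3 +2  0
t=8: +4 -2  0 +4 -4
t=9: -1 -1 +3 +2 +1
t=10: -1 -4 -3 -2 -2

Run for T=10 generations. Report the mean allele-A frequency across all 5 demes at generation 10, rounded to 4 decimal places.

t=0: k=[0 0 0 29 0]
t=1: x=[0.0000 0.0000 3.9150 21.1700 3.9150] k=[0 0 8 18 1]
t=2: x=[0.0000 1.0800 8.2700 14.3550 3.2950] k=[0 1 12 14 0]
t=3: x=[0.1350 2.3500 10.7850 11.8400 1.8900] k=[0 0 12 8 3]
t=4: x=[0.0000 1.6200 9.8400 7.8650 3.6750] k=[0 0 14 6 2]
t=5: x=[0.0000 1.8900 11.0300 6.5400 2.5400] k=[0 0 14 3 3]
t=6: x=[0.0000 1.8900 10.6250 4.4850 3.0000] k=[0 6 8 0 6]
t=7: x=[0.8100 5.4600 6.6500 1.8900 5.1900] k=[1 7 4 4 5]
t=8: x=[1.8100 5.7850 4.4050 4.1350 4.8650] k=[6 4 4 8 1]
t=9: x=[5.7300 4.2700 4.5400 6.5150 1.9450] k=[5 3 8 9 3]
t=10: x=[4.7300 3.9450 7.4600 8.0550 3.8100] k=[4 0 4 6 2]

0.0604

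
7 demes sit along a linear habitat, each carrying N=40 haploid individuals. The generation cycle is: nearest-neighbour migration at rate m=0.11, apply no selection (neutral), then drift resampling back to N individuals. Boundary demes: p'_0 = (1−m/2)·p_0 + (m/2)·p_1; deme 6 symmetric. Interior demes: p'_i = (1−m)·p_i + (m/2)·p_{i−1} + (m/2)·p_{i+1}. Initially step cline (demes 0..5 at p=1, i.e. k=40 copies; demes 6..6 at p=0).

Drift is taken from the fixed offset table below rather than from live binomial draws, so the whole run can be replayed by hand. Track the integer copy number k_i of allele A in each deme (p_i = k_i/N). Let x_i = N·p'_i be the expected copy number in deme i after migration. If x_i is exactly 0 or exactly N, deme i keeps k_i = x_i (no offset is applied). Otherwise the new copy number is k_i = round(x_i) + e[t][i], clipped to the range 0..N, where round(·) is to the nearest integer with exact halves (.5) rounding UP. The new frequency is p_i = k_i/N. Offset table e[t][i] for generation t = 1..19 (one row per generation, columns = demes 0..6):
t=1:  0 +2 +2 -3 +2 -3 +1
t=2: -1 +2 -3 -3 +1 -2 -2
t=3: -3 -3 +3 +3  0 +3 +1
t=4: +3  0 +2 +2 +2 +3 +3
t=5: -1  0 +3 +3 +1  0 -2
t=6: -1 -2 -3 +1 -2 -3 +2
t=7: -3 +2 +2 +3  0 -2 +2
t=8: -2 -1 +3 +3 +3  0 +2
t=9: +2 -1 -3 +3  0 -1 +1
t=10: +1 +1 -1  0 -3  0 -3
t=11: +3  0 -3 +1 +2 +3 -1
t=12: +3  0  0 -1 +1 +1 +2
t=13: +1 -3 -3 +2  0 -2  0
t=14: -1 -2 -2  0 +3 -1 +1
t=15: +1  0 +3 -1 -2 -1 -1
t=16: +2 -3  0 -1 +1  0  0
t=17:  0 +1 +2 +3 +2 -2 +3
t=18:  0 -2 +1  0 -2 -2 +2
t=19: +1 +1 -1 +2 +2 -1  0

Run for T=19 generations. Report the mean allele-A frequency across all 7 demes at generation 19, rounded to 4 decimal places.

0.8679

t=0: k=[40 40 40 40 40 40 0]
t=1: x=[40.0000 40.0000 40.0000 40.0000 40.0000 37.8000 2.2000] k=[40 40 40 40 40 35 3]
t=2: x=[40.0000 40.0000 40.0000 40.0000 39.7250 33.5150 4.7600] k=[40 40 40 40 40 32 3]
t=3: x=[40.0000 40.0000 40.0000 40.0000 39.5600 30.8450 4.5950] k=[40 40 40 40 40 34 6]
t=4: x=[40.0000 40.0000 40.0000 40.0000 39.6700 32.7900 7.5400] k=[40 40 40 40 40 36 11]
t=5: x=[40.0000 40.0000 40.0000 40.0000 39.7800 34.8450 12.3750] k=[40 40 40 40 40 35 10]
t=6: x=[40.0000 40.0000 40.0000 40.0000 39.7250 33.9000 11.3750] k=[40 40 40 40 38 31 13]
t=7: x=[40.0000 40.0000 40.0000 39.8900 37.7250 30.3950 13.9900] k=[40 40 40 40 38 28 16]
t=8: x=[40.0000 40.0000 40.0000 39.8900 37.5600 27.8900 16.6600] k=[40 40 40 40 40 28 19]
t=9: x=[40.0000 40.0000 40.0000 40.0000 39.3400 28.1650 19.4950] k=[40 40 40 40 39 27 20]
t=10: x=[40.0000 40.0000 40.0000 39.9450 38.3950 27.2750 20.3850] k=[40 40 40 40 35 27 17]
t=11: x=[40.0000 40.0000 40.0000 39.7250 34.8350 26.8900 17.5500] k=[40 40 40 40 37 30 17]
t=12: x=[40.0000 40.0000 40.0000 39.8350 36.7800 29.6700 17.7150] k=[40 40 40 39 38 31 20]
t=13: x=[40.0000 40.0000 39.9450 39.0000 37.6700 30.7800 20.6050] k=[40 40 37 40 38 29 21]
t=14: x=[40.0000 39.8350 37.3300 39.7250 37.6150 29.0550 21.4400] k=[40 38 35 40 40 28 22]
t=15: x=[39.8900 37.9450 35.4400 39.7250 39.3400 28.3300 22.3300] k=[40 38 38 39 37 27 21]
t=16: x=[39.8900 38.1100 38.0550 38.8350 36.5600 27.2200 21.3300] k=[40 35 38 38 38 27 21]
t=17: x=[39.7250 35.4400 37.8350 38.0000 37.3950 27.2750 21.3300] k=[40 36 40 40 39 25 24]
t=18: x=[39.7800 36.4400 39.7800 39.9450 38.2850 25.7150 24.0550] k=[40 34 40 40 36 24 26]
t=19: x=[39.6700 34.6600 39.6700 39.7800 35.5600 24.7700 25.8900] k=[40 36 39 40 38 24 26]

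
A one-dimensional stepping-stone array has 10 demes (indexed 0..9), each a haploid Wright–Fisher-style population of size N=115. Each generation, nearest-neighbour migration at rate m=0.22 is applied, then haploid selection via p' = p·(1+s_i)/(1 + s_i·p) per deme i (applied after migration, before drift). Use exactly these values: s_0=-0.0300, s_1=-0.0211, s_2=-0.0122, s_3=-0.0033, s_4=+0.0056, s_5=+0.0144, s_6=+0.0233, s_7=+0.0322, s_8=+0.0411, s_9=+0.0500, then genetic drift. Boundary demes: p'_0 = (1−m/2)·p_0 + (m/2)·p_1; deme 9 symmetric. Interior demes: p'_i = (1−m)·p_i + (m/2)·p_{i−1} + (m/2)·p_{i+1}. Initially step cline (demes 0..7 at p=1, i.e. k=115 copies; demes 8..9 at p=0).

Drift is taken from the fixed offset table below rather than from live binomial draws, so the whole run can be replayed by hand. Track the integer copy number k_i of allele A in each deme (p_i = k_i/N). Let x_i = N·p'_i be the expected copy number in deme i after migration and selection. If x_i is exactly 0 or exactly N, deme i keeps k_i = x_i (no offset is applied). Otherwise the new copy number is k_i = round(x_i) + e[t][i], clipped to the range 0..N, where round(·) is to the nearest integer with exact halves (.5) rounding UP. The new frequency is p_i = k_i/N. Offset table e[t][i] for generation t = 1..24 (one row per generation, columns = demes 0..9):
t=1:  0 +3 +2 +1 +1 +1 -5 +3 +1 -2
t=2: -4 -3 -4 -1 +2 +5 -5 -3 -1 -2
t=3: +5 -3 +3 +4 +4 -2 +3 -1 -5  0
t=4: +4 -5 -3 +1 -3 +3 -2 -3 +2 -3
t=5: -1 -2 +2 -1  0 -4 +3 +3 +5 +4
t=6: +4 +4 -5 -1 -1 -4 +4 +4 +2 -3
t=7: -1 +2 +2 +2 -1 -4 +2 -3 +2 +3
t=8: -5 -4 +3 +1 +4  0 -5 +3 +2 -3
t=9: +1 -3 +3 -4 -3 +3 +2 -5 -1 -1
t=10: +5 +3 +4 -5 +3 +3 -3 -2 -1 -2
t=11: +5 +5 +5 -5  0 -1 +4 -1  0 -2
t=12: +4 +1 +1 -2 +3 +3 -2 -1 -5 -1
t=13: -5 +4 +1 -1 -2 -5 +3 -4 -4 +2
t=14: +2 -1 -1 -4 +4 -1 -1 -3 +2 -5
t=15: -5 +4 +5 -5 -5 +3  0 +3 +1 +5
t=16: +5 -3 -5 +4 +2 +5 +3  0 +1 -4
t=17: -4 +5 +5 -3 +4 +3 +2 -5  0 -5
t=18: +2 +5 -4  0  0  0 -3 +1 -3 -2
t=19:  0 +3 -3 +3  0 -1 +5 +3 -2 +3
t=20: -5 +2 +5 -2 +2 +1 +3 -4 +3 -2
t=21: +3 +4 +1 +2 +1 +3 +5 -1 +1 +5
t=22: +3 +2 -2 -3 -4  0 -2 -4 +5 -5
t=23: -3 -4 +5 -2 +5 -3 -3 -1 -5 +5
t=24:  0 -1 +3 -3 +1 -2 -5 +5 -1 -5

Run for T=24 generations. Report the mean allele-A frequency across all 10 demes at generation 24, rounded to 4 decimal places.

0.8235

t=0: k=[115 115 115 115 115 115 115 115 0 0]
t=1: x=[115.0000 115.0000 115.0000 115.0000 115.0000 115.0000 115.0000 102.7024 13.1106 0.0000] k=[115 115 115 115 115 115 115 106 14 0]
t=2: x=[115.0000 115.0000 115.0000 115.0000 115.0000 115.0000 114.0324 97.3488 23.3198 1.6159] k=[115 115 115 115 115 115 109 94 22 0]
t=3: x=[115.0000 115.0000 115.0000 115.0000 115.0000 114.3493 108.1597 88.3838 28.3516 2.5383] k=[115 115 115 115 115 112 111 87 23 3]
t=4: x=[115.0000 115.0000 115.0000 115.0000 114.6718 112.2585 108.6104 83.3324 28.6987 5.4477] k=[115 115 115 115 112 115 107 80 31 2]
t=5: x=[115.0000 115.0000 115.0000 114.6689 112.6728 113.8070 105.1200 78.3756 34.1592 5.4372] k=[115 115 115 114 113 110 108 81 39 9]
t=6: x=[115.0000 115.0000 114.8886 113.9967 112.7921 110.1765 105.4536 80.1249 41.3809 12.8463] k=[115 115 110 113 112 106 109 84 43 10]
t=7: x=[115.0000 114.4382 110.8310 112.5521 111.4692 107.0959 106.1108 82.9774 44.9781 14.2272] k=[115 115 113 115 110 103 108 80 47 17]
t=8: x=[115.0000 114.7753 113.4210 114.2275 109.8078 104.4577 104.5901 80.2236 48.4556 21.1285] k=[115 111 115 115 114 104 100 83 50 18]
t=9: x=[114.5464 111.8146 114.5546 114.8896 113.0209 104.7938 98.8917 81.9909 51.2517 22.3865] k=[115 109 115 111 110 108 101 77 50 21]
t=10: x=[114.3197 110.2233 113.8865 111.3182 109.9172 107.5502 99.4425 77.4756 50.9200 25.1351] k=[115 113 115 106 113 111 96 75 50 23]
t=11: x=[114.7732 113.4068 113.7752 107.7375 112.0262 109.6435 95.7126 75.3870 50.9200 26.9640] k=[115 115 115 103 112 109 100 74 51 25]
t=12: x=[115.0000 115.0000 113.6639 105.2806 110.7032 108.4291 98.4589 75.1592 51.8142 28.9029] k=[115 115 115 103 114 111 96 74 47 28]
t=13: x=[115.0000 115.0000 113.6639 105.5012 112.4738 109.7521 95.6042 74.2873 49.0092 31.1865] k=[115 115 115 105 110 105 99 70 45 33]
t=14: x=[115.0000 115.0000 113.8865 106.6244 108.9322 105.0211 96.8252 71.3019 47.5493 35.5062] k=[115 115 113 103 113 104 96 68 50 31]
t=15: x=[115.0000 114.7753 112.0853 105.1703 110.9320 104.2501 94.1954 69.9712 51.0306 34.2517] k=[115 115 115 100 106 107 94 73 52 39]
t=16: x=[115.0000 115.0000 113.3299 102.2726 105.4988 105.5843 93.5252 73.8413 54.0322 41.7182] k=[115 115 108 106 107 111 97 74 55 38]
t=17: x=[115.0000 114.2135 108.4749 106.3035 107.3699 109.1005 96.3724 75.2681 56.3769 41.1502] k=[115 115 113 103 111 112 98 70 56 36]
t=18: x=[115.0000 114.7753 112.0853 104.9497 110.2555 110.4134 96.8154 72.3935 56.4971 39.4547] k=[115 115 108 105 110 110 94 73 53 37]
t=19: x=[115.0000 114.2135 108.3637 105.8522 109.4794 108.3304 93.8504 73.9503 54.5937 40.0235] k=[115 115 105 109 109 107 99 77 53 43]
t=20: x=[115.0000 113.8765 106.4433 108.5399 108.8128 106.4538 97.7996 77.5844 55.6960 45.4339] k=[115 115 111 107 111 107 101 74 59 43]
t=21: x=[115.0000 114.5506 110.9523 107.8579 110.1460 106.8885 99.0097 76.1396 60.0466 46.1008] k=[115 115 112 110 111 110 104 75 61 51]
t=22: x=[115.0000 114.6629 112.0752 110.3152 110.8026 109.5250 101.7426 77.4558 62.5908 53.4933] k=[115 115 110 107 107 110 100 73 68 48]
t=23: x=[115.0000 114.4382 110.1634 107.3063 107.3699 108.6562 98.4589 76.2385 67.4769 51.5841] k=[115 110 115 105 112 106 95 75 62 57]
t=24: x=[114.4331 111.0188 113.3299 106.8450 110.5937 105.5745 94.4023 76.5850 64.0255 58.9524] k=[114 110 115 104 112 104 89 82 63 54]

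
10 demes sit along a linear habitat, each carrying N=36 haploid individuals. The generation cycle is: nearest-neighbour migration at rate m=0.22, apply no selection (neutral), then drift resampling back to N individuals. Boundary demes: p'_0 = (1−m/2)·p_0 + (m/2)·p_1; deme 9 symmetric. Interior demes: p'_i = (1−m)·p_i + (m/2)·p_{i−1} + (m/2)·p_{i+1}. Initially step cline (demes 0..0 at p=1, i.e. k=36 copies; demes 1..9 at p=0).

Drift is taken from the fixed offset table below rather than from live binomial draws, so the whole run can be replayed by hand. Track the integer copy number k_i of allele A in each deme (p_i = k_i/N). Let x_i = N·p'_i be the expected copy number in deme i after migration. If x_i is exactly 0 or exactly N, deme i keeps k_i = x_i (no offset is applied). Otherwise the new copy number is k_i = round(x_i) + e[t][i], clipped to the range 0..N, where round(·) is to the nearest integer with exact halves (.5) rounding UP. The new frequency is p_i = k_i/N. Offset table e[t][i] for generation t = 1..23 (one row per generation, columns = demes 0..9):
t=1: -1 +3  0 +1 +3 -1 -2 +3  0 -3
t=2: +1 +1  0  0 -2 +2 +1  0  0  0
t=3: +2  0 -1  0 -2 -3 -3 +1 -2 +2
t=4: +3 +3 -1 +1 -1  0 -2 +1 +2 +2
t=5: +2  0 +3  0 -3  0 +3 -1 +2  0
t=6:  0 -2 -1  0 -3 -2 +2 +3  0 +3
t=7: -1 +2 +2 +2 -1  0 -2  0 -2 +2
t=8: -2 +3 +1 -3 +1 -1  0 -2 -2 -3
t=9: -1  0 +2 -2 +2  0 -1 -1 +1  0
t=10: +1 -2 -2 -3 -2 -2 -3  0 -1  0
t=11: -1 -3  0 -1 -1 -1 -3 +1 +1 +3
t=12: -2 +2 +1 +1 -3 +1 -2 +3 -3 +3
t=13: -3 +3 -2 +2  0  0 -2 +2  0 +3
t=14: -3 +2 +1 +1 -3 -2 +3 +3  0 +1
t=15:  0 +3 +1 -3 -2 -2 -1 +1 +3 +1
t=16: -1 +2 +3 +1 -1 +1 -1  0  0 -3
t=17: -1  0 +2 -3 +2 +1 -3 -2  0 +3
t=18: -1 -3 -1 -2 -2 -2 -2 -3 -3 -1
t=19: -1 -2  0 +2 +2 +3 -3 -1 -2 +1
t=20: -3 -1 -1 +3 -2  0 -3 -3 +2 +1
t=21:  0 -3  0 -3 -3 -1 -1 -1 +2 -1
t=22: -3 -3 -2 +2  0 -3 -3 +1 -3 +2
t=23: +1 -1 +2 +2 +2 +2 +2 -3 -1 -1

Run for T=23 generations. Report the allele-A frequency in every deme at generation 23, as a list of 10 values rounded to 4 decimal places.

t=0: k=[36 0 0 0 0 0 0 0 0 0]
t=1: x=[32.0400 3.9600 0.0000 0.0000 0.0000 0.0000 0.0000 0.0000 0.0000 0.0000] k=[31 7 0 0 0 0 0 0 0 0]
t=2: x=[28.3600 8.8700 0.7700 0.0000 0.0000 0.0000 0.0000 0.0000 0.0000 0.0000] k=[29 10 1 0 0 0 0 0 0 0]
t=3: x=[26.9100 11.1000 1.8800 0.1100 0.0000 0.0000 0.0000 0.0000 0.0000 0.0000] k=[29 11 1 0 0 0 0 0 0 0]
t=4: x=[27.0200 11.8800 1.9900 0.1100 0.0000 0.0000 0.0000 0.0000 0.0000 0.0000] k=[30 15 1 1 0 0 0 0 0 0]
t=5: x=[28.3500 15.1100 2.5400 0.8900 0.1100 0.0000 0.0000 0.0000 0.0000 0.0000] k=[30 15 6 1 0 0 0 0 0 0]
t=6: x=[28.3500 15.6600 6.4400 1.4400 0.1100 0.0000 0.0000 0.0000 0.0000 0.0000] k=[28 14 5 1 0 0 0 0 0 0]
t=7: x=[26.4600 14.5500 5.5500 1.3300 0.1100 0.0000 0.0000 0.0000 0.0000 0.0000] k=[25 17 8 3 0 0 0 0 0 0]
t=8: x=[24.1200 16.8900 8.4400 3.2200 0.3300 0.0000 0.0000 0.0000 0.0000 0.0000] k=[22 20 9 0 1 0 0 0 0 0]
t=9: x=[21.7800 19.0100 9.2200 1.1000 0.7800 0.1100 0.0000 0.0000 0.0000 0.0000] k=[21 19 11 0 3 0 0 0 0 0]
t=10: x=[20.7800 18.3400 10.6700 1.5400 2.3400 0.3300 0.0000 0.0000 0.0000 0.0000] k=[22 16 9 0 0 0 0 0 0 0]
t=11: x=[21.3400 15.8900 8.7800 0.9900 0.0000 0.0000 0.0000 0.0000 0.0000 0.0000] k=[20 13 9 0 0 0 0 0 0 0]
t=12: x=[19.2300 13.3300 8.4500 0.9900 0.0000 0.0000 0.0000 0.0000 0.0000 0.0000] k=[17 15 9 2 0 0 0 0 0 0]
t=13: x=[16.7800 14.5600 8.8900 2.5500 0.2200 0.0000 0.0000 0.0000 0.0000 0.0000] k=[14 18 7 5 0 0 0 0 0 0]
t=14: x=[14.4400 16.3500 7.9900 4.6700 0.5500 0.0000 0.0000 0.0000 0.0000 0.0000] k=[11 18 9 6 0 0 0 0 0 0]
t=15: x=[11.7700 16.2400 9.6600 5.6700 0.6600 0.0000 0.0000 0.0000 0.0000 0.0000] k=[12 19 11 3 0 0 0 0 0 0]
t=16: x=[12.7700 17.3500 11.0000 3.5500 0.3300 0.0000 0.0000 0.0000 0.0000 0.0000] k=[12 19 14 5 0 0 0 0 0 0]
t=17: x=[12.7700 17.6800 13.5600 5.4400 0.5500 0.0000 0.0000 0.0000 0.0000 0.0000] k=[12 18 16 2 3 0 0 0 0 0]
t=18: x=[12.6600 17.1200 14.6800 3.6500 2.5600 0.3300 0.0000 0.0000 0.0000 0.0000] k=[12 14 14 2 1 0 0 0 0 0]
t=19: x=[12.2200 13.7800 12.6800 3.2100 1.0000 0.1100 0.0000 0.0000 0.0000 0.0000] k=[11 12 13 5 3 3 0 0 0 0]
t=20: x=[11.1100 12.0000 12.0100 5.6600 3.2200 2.6700 0.3300 0.0000 0.0000 0.0000] k=[8 11 11 9 1 3 0 0 0 0]
t=21: x=[8.3300 10.6700 10.7800 8.3400 2.1000 2.4500 0.3300 0.0000 0.0000 0.0000] k=[8 8 11 5 0 1 0 0 0 0]
t=22: x=[8.0000 8.3300 10.0100 5.1100 0.6600 0.7800 0.1100 0.0000 0.0000 0.0000] k=[5 5 8 7 1 0 0 0 0 0]
t=23: x=[5.0000 5.3300 7.5600 6.4500 1.5500 0.1100 0.0000 0.0000 0.0000 0.0000] k=[6 4 10 8 4 2 0 0 0 0]

[0.1667, 0.1111, 0.2778, 0.2222, 0.1111, 0.0556, 0.0000, 0.0000, 0.0000, 0.0000]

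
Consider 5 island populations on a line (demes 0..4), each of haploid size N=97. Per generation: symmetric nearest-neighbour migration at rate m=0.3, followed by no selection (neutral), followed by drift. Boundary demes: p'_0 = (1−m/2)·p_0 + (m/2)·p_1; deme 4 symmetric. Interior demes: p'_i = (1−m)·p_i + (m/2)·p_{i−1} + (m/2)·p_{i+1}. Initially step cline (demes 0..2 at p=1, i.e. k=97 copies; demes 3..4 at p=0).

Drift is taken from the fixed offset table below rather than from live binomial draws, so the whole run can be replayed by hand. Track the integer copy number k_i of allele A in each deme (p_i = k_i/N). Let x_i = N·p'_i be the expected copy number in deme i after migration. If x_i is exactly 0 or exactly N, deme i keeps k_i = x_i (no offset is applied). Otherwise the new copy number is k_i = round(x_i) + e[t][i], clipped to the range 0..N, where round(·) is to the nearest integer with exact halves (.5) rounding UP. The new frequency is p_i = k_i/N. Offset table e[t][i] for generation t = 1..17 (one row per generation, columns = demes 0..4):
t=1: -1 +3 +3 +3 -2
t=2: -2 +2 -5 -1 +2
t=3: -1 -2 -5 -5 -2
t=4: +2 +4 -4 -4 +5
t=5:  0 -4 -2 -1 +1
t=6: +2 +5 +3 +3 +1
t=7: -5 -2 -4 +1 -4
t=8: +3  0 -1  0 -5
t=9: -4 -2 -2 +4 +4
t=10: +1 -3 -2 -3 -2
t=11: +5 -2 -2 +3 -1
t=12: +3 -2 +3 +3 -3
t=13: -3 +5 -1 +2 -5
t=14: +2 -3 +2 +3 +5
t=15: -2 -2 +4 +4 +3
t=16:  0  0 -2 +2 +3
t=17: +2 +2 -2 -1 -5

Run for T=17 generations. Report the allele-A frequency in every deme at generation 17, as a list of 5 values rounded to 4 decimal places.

t=0: k=[97 97 97 0 0]
t=1: x=[97.0000 97.0000 82.4500 14.5500 0.0000] k=[97 97 85 18 0]
t=2: x=[97.0000 95.2000 76.7500 25.3500 2.7000] k=[97 97 72 24 5]
t=3: x=[97.0000 93.2500 68.5500 28.3500 7.8500] k=[97 91 64 23 6]
t=4: x=[96.1000 87.8500 61.9000 26.6000 8.5500] k=[97 92 58 23 14]
t=5: x=[96.2500 87.6500 57.8500 26.9000 15.3500] k=[96 84 56 26 16]
t=6: x=[94.2000 81.6000 55.7000 29.0000 17.5000] k=[96 87 59 32 19]
t=7: x=[94.6500 84.1500 59.1500 34.1000 20.9500] k=[90 82 55 35 17]
t=8: x=[88.8000 79.1500 56.0500 35.3000 19.7000] k=[92 79 55 35 15]
t=9: x=[90.0500 77.3500 55.6000 35.0000 18.0000] k=[86 75 54 39 22]
t=10: x=[84.3500 73.5000 54.9000 38.7000 24.5500] k=[85 71 53 36 23]
t=11: x=[82.9000 70.4000 53.1500 36.6000 24.9500] k=[88 68 51 40 24]
t=12: x=[85.0000 68.4500 51.9000 39.2500 26.4000] k=[88 66 55 42 23]
t=13: x=[84.7000 67.6500 54.7000 41.1000 25.8500] k=[82 73 54 43 21]
t=14: x=[80.6500 71.5000 55.2000 41.3500 24.3000] k=[83 69 57 44 29]
t=15: x=[80.9000 69.3000 56.8500 43.7000 31.2500] k=[79 67 61 48 34]
t=16: x=[77.2000 67.9000 59.9500 47.8500 36.1000] k=[77 68 58 50 39]
t=17: x=[75.6500 67.8500 58.3000 49.5500 40.6500] k=[78 70 56 49 36]

[0.8041, 0.7216, 0.5773, 0.5052, 0.3711]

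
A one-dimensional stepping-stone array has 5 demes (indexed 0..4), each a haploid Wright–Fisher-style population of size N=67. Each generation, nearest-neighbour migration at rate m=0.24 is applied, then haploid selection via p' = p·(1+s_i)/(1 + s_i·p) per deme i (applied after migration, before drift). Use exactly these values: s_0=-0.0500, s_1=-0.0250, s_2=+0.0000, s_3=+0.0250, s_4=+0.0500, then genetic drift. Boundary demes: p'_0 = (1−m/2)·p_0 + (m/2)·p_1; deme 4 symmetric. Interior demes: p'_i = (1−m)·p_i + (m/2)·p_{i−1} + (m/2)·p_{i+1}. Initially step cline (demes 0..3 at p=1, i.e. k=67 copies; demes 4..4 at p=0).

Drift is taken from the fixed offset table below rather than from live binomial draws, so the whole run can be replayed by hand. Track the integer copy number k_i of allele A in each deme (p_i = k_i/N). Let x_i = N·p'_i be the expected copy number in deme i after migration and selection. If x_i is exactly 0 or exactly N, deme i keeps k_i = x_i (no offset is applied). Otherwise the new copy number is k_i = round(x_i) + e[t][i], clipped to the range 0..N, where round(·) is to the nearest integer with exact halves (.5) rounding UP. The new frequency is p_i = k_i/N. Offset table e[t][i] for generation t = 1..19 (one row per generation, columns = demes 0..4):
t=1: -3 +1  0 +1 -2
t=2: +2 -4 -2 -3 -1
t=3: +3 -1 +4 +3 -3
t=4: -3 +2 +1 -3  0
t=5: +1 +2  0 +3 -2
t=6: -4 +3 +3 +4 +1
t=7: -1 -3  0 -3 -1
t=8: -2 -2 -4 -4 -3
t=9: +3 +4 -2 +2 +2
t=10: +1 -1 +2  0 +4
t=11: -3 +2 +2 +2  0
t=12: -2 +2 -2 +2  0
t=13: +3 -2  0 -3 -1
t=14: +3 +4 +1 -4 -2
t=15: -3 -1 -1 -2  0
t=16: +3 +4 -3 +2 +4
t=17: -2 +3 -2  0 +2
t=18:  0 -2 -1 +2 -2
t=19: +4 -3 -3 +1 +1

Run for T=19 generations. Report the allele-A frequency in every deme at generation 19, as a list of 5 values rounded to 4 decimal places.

t=0: k=[67 67 67 67 0]
t=1: x=[67.0000 67.0000 67.0000 59.1331 8.3917] k=[67 67 67 60 6]
t=2: x=[67.0000 67.0000 66.1600 54.6113 12.9831] k=[67 67 64 52 12]
t=3: x=[67.0000 66.6308 62.9200 48.9673 17.4216] k=[67 66 67 52 14]
t=4: x=[66.8737 66.2207 65.0800 49.5604 19.2218] k=[64 67 66 47 19]
t=5: x=[64.2268 66.5078 63.8400 46.2751 23.0927] k=[65 67 64 49 21]
t=6: x=[65.1499 66.3848 62.5600 47.7802 25.1213] k=[61 67 66 52 26]
t=7: x=[61.4651 66.1387 64.4400 50.8644 29.9257] k=[60 63 64 48 29]
t=8: x=[60.0468 62.6583 61.9600 47.9781 32.0948] k=[58 61 58 44 29]
t=9: x=[57.9666 60.1254 56.6800 44.2524 31.6134] k=[61 64 55 46 34]
t=10: x=[61.0893 62.4539 55.0000 45.9977 36.2532] k=[62 61 57 46 40]
t=11: x=[61.6321 60.4928 56.1600 46.9487 41.4950] k=[59 62 58 49 41]
t=12: x=[59.0059 61.0236 57.4000 49.4418 42.7203] k=[57 63 55 51 43]
t=13: x=[57.3023 61.1870 55.4800 50.8249 44.6918] k=[60 59 55 48 44]
t=14: x=[59.5469 58.4530 54.6400 48.6904 45.2035] k=[63 62 56 45 43]
t=15: x=[62.6771 61.2687 55.4000 46.4336 43.9827] k=[60 60 54 44 44]
t=16: x=[59.6719 59.1054 53.5200 45.5616 44.7312] k=[63 63 51 48 49]
t=17: x=[62.8027 61.4321 52.0800 48.8091 49.5177] k=[61 64 50 49 52]
t=18: x=[61.0893 61.8407 51.5600 49.7976 52.2100] k=[61 60 51 52 50]
t=19: x=[60.5887 58.8607 52.2000 51.9304 50.8457] k=[65 56 49 53 52]

[0.9701, 0.8358, 0.7313, 0.7910, 0.7761]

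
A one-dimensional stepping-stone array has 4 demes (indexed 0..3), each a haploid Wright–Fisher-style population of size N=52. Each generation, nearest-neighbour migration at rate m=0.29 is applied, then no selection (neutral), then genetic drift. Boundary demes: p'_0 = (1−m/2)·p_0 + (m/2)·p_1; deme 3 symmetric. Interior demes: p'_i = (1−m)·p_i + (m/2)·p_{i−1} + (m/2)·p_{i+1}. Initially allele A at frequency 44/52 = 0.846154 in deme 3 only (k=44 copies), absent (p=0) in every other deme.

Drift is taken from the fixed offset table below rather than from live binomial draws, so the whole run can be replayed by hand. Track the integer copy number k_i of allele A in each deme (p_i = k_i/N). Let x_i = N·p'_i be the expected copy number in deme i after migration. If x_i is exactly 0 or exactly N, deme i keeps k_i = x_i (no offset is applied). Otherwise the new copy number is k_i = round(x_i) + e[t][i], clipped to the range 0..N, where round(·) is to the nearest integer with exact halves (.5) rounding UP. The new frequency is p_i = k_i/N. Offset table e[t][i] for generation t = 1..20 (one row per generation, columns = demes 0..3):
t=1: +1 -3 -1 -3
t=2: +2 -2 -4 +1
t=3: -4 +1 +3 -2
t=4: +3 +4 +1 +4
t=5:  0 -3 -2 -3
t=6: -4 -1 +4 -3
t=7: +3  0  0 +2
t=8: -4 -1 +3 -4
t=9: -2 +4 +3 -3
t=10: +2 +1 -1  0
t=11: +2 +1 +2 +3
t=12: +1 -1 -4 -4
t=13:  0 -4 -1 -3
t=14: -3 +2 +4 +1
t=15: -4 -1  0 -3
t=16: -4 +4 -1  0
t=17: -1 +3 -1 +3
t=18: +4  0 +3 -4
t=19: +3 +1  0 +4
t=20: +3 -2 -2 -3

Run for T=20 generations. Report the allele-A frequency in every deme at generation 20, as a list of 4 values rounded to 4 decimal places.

t=0: k=[0 0 0 44]
t=1: x=[0.0000 0.0000 6.3800 37.6200] k=[0 0 5 35]
t=2: x=[0.0000 0.7250 8.6250 30.6500] k=[0 0 5 32]
t=3: x=[0.0000 0.7250 8.1900 28.0850] k=[0 2 11 26]
t=4: x=[0.2900 3.0150 11.8700 23.8250] k=[3 7 13 28]
t=5: x=[3.5800 7.2900 14.3050 25.8250] k=[4 4 12 23]
t=6: x=[4.0000 5.1600 12.4350 21.4050] k=[0 4 16 18]
t=7: x=[0.5800 5.1600 14.5500 17.7100] k=[4 5 15 20]
t=8: x=[4.1450 6.3050 14.2750 19.2750] k=[0 5 17 15]
t=9: x=[0.7250 6.0150 14.9700 15.2900] k=[0 10 18 12]
t=10: x=[1.4500 9.7100 15.9700 12.8700] k=[3 11 15 13]
t=11: x=[4.1600 10.4200 14.1300 13.2900] k=[6 11 16 16]
t=12: x=[6.7250 11.0000 15.2750 16.0000] k=[8 10 11 12]
t=13: x=[8.2900 9.8550 11.0000 11.8550] k=[8 6 10 9]
t=14: x=[7.7100 6.8700 9.2750 9.1450] k=[5 9 13 10]
t=15: x=[5.5800 9.0000 11.9850 10.4350] k=[2 8 12 7]
t=16: x=[2.8700 7.7100 10.6950 7.7250] k=[0 12 10 8]
t=17: x=[1.7400 9.9700 10.0000 8.2900] k=[1 13 9 11]
t=18: x=[2.7400 10.6800 9.8700 10.7100] k=[7 11 13 7]
t=19: x=[7.5800 10.7100 11.8400 7.8700] k=[11 12 12 12]
t=20: x=[11.1450 11.8550 12.0000 12.0000] k=[14 10 10 9]

[0.2692, 0.1923, 0.1923, 0.1731]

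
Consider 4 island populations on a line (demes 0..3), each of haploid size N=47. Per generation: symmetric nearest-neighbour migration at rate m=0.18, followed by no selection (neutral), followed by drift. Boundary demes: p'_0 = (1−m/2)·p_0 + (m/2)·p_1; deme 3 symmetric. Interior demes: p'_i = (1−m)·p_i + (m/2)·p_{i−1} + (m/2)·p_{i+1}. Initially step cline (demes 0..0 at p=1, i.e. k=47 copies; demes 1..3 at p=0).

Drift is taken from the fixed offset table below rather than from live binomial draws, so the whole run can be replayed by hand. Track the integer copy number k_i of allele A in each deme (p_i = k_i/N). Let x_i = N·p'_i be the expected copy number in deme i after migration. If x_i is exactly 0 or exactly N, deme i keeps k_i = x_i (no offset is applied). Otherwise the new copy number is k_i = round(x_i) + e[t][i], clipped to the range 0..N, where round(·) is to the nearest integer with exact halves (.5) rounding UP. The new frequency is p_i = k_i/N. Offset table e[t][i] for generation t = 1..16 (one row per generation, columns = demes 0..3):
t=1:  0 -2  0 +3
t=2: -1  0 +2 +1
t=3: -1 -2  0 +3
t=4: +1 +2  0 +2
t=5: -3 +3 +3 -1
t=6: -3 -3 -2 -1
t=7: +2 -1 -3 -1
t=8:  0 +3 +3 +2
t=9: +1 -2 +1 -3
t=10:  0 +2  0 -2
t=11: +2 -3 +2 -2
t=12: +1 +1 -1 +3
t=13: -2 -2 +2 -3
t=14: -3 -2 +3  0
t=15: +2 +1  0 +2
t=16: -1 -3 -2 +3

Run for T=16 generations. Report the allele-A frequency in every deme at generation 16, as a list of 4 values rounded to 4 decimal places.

t=0: k=[47 0 0 0]
t=1: x=[42.7700 4.2300 0.0000 0.0000] k=[43 2 0 0]
t=2: x=[39.3100 5.5100 0.1800 0.0000] k=[38 6 2 0]
t=3: x=[35.1200 8.5200 2.1800 0.1800] k=[34 7 2 3]
t=4: x=[31.5700 8.9800 2.5400 2.9100] k=[33 11 3 5]
t=5: x=[31.0200 12.2600 3.9000 4.8200] k=[28 15 7 4]
t=6: x=[26.8300 15.4500 7.4500 4.2700] k=[24 12 5 3]
t=7: x=[22.9200 12.4500 5.4500 3.1800] k=[25 11 2 2]
t=8: x=[23.7400 11.4500 2.8100 2.0000] k=[24 14 6 4]
t=9: x=[23.1000 14.1800 6.5400 4.1800] k=[24 12 8 1]
t=10: x=[22.9200 12.7200 7.7300 1.6300] k=[23 15 8 0]
t=11: x=[22.2800 15.0900 7.9100 0.7200] k=[24 12 10 0]
t=12: x=[22.9200 12.9000 9.2800 0.9000] k=[24 14 8 4]
t=13: x=[23.1000 14.3600 8.1800 4.3600] k=[21 12 10 1]
t=14: x=[20.1900 12.6300 9.3700 1.8100] k=[17 11 12 2]
t=15: x=[16.4600 11.6300 11.0100 2.9000] k=[18 13 11 5]
t=16: x=[17.5500 13.2700 10.6400 5.5400] k=[17 10 9 9]

[0.3617, 0.2128, 0.1915, 0.1915]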